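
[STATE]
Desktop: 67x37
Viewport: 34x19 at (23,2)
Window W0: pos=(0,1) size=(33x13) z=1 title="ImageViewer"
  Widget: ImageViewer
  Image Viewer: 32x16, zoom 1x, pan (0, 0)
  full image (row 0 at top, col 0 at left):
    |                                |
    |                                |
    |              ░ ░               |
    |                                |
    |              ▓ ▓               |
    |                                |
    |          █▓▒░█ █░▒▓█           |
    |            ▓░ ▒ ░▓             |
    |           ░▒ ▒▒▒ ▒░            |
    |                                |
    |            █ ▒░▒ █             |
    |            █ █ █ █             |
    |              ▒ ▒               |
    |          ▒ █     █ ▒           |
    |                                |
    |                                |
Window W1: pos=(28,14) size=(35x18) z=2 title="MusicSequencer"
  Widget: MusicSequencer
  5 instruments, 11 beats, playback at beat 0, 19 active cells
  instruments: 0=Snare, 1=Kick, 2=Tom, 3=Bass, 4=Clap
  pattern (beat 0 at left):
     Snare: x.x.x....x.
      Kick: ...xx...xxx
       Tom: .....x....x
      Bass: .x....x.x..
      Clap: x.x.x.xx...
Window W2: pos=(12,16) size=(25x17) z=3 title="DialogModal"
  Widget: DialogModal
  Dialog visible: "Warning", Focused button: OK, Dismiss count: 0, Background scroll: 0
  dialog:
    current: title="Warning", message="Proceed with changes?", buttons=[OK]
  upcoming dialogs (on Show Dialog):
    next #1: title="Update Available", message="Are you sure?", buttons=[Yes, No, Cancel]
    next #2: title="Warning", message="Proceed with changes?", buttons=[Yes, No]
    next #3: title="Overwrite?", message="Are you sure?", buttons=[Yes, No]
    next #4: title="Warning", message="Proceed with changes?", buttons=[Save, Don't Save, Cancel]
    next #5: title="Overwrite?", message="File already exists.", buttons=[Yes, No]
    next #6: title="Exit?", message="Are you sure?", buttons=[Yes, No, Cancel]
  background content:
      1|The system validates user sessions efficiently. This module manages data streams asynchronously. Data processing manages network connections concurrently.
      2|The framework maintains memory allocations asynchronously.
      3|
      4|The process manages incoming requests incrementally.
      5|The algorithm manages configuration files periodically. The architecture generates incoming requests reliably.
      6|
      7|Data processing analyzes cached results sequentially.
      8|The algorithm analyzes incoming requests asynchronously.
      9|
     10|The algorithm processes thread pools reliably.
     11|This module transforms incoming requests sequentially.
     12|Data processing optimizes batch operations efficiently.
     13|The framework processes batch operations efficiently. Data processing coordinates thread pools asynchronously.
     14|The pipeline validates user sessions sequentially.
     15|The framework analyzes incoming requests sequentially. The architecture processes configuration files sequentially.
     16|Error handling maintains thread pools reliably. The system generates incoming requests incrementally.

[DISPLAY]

         ┃                        
─────────┨                        
         ┃                        
         ┃                        
         ┃                        
         ┃                        
         ┃                        
         ┃                        
         ┃                        
         ┃                        
         ┃                        
━━━━━━━━━┛                        
     ┏━━━━━━━━━━━━━━━━━━━━━━━━━━━━
     ┃ MusicSequencer             
━━━━━━━━━━━━━┓────────────────────
al           ┃234567890           
─────────────┨█·█····█·           
 validates us┃·██···███           
ork maintains┃···█····█           


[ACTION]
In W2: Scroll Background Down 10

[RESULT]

         ┃                        
─────────┨                        
         ┃                        
         ┃                        
         ┃                        
         ┃                        
         ┃                        
         ┃                        
         ┃                        
         ┃                        
         ┃                        
━━━━━━━━━┛                        
     ┏━━━━━━━━━━━━━━━━━━━━━━━━━━━━
     ┃ MusicSequencer             
━━━━━━━━━━━━━┓────────────────────
al           ┃234567890           
─────────────┨█·█····█·           
e transforms ┃·██···███           
ssing optimiz┃···█····█           


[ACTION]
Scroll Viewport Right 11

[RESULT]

                                  
                                  
                                  
                                  
                                  
                                  
                                  
                                  
                                  
                                  
                                  
                                  
━━━━━━━━━━━━━━━━━━━━━━━━━━━━━┓    
icSequencer                  ┃    
━━━┓─────────────────────────┨    
   ┃234567890                ┃    
───┨█·█····█·                ┃    
ms ┃·██···███                ┃    
miz┃···█····█                ┃    


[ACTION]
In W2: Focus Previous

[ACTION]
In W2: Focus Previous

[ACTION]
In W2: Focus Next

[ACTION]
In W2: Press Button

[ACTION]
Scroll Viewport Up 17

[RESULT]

                                  
                                  
                                  
                                  
                                  
                                  
                                  
                                  
                                  
                                  
                                  
                                  
                                  
                                  
━━━━━━━━━━━━━━━━━━━━━━━━━━━━━┓    
icSequencer                  ┃    
━━━┓─────────────────────────┨    
   ┃234567890                ┃    
───┨█·█····█·                ┃    


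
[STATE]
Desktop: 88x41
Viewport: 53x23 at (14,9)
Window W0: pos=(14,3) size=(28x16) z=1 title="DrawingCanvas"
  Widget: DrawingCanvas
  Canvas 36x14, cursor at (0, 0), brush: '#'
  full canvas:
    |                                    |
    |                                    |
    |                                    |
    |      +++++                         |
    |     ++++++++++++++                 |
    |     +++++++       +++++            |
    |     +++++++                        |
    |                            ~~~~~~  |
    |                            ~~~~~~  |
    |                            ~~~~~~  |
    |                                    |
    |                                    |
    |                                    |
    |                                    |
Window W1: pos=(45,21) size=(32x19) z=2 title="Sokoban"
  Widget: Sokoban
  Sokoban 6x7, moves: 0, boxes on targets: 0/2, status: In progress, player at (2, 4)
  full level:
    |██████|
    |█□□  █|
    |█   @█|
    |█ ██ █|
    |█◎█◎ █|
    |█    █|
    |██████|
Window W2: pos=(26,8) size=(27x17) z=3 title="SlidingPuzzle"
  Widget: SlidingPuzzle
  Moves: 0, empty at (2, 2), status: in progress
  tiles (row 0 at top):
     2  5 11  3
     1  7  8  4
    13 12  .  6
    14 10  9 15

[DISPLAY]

┃      +++++┃ SlidingPuzzle           ┃              
┃     ++++++┠─────────────────────────┨              
┃     ++++++┃┌────┬────┬────┬────┐    ┃              
┃     ++++++┃│  2 │  5 │ 11 │  3 │    ┃              
┃           ┃├────┼────┼────┼────┤    ┃              
┃           ┃│  1 │  7 │  8 │  4 │    ┃              
┃           ┃├────┼────┼────┼────┤    ┃              
┃           ┃│ 13 │ 12 │    │  6 │    ┃              
┃           ┃├────┼────┼────┼────┤    ┃              
┗━━━━━━━━━━━┃│ 14 │ 10 │  9 │ 15 │    ┃              
            ┃└────┴────┴────┴────┘    ┃              
            ┃Moves: 0                 ┃              
            ┃                         ┃━━━━━━━━━━━━━━
            ┃                         ┃n             
            ┃                         ┃──────────────
            ┗━━━━━━━━━━━━━━━━━━━━━━━━━┛              
                               ┃█□□  █               
                               ┃█   @█               
                               ┃█ ██ █               
                               ┃█◎█◎ █               
                               ┃█    █               
                               ┃██████               
                               ┃Moves: 0  0/2        


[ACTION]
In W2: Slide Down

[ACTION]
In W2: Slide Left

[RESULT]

┃      +++++┃ SlidingPuzzle           ┃              
┃     ++++++┠─────────────────────────┨              
┃     ++++++┃┌────┬────┬────┬────┐    ┃              
┃     ++++++┃│  2 │  5 │ 11 │  3 │    ┃              
┃           ┃├────┼────┼────┼────┤    ┃              
┃           ┃│  1 │  7 │  4 │    │    ┃              
┃           ┃├────┼────┼────┼────┤    ┃              
┃           ┃│ 13 │ 12 │  8 │  6 │    ┃              
┃           ┃├────┼────┼────┼────┤    ┃              
┗━━━━━━━━━━━┃│ 14 │ 10 │  9 │ 15 │    ┃              
            ┃└────┴────┴────┴────┘    ┃              
            ┃Moves: 2                 ┃              
            ┃                         ┃━━━━━━━━━━━━━━
            ┃                         ┃n             
            ┃                         ┃──────────────
            ┗━━━━━━━━━━━━━━━━━━━━━━━━━┛              
                               ┃█□□  █               
                               ┃█   @█               
                               ┃█ ██ █               
                               ┃█◎█◎ █               
                               ┃█    █               
                               ┃██████               
                               ┃Moves: 0  0/2        


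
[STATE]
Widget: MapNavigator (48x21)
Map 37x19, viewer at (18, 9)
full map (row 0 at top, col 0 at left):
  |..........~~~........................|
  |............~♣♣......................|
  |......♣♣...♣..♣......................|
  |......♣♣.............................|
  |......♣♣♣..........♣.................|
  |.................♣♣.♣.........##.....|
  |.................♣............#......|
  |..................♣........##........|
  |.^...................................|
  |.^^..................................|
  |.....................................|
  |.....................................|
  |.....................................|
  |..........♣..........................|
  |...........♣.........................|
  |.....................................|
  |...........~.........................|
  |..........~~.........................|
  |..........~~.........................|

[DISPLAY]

                                                
      ..........~~~........................     
      ............~♣♣......................     
      ......♣♣...♣..♣......................     
      ......♣♣.............................     
      ......♣♣♣..........♣.................     
      .................♣♣.♣.........##.....     
      .................♣............#......     
      ..................♣........##........     
      .^...................................     
      .^^...............@..................     
      .....................................     
      .....................................     
      .....................................     
      ..........♣..........................     
      ...........♣.........................     
      .....................................     
      ...........~.........................     
      ..........~~.........................     
      ..........~~.........................     
                                                


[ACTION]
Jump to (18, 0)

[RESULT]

                                                
                                                
                                                
                                                
                                                
                                                
                                                
                                                
                                                
                                                
      ..........~~~.....@..................     
      ............~♣♣......................     
      ......♣♣...♣..♣......................     
      ......♣♣.............................     
      ......♣♣♣..........♣.................     
      .................♣♣.♣.........##.....     
      .................♣............#......     
      ..................♣........##........     
      .^...................................     
      .^^..................................     
      .....................................     


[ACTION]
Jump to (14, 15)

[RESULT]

          .................♣♣.♣.........##..... 
          .................♣............#...... 
          ..................♣........##........ 
          .^................................... 
          .^^.................................. 
          ..................................... 
          ..................................... 
          ..................................... 
          ..........♣.......................... 
          ...........♣......................... 
          ..............@...................... 
          ...........~......................... 
          ..........~~......................... 
          ..........~~......................... 
                                                
                                                
                                                
                                                
                                                
                                                
                                                


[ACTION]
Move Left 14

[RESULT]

                        .................♣♣.♣...
                        .................♣......
                        ..................♣.....
                        .^......................
                        .^^.....................
                        ........................
                        ........................
                        ........................
                        ..........♣.............
                        ...........♣............
                        @.......................
                        ...........~............
                        ..........~~............
                        ..........~~............
                                                
                                                
                                                
                                                
                                                
                                                
                                                


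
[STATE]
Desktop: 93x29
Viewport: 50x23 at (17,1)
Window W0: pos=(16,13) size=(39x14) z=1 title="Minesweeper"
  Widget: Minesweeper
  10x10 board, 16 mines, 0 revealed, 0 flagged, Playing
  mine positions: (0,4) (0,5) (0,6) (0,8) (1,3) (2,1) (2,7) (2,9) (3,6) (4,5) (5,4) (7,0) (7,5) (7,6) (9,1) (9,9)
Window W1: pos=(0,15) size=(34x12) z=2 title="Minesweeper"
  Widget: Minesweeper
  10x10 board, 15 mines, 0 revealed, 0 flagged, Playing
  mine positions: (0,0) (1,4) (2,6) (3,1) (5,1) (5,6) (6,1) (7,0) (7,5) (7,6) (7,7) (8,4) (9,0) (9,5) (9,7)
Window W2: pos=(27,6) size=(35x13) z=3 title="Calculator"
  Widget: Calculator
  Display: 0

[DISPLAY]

                                                  
                                                  
                                                  
                                                  
                                                  
          ┏━━━━━━━━━━━━━━━━━━━━━━━━━━━━━━━━━┓     
          ┃ Calculator                      ┃     
          ┠─────────────────────────────────┨     
          ┃                                0┃     
          ┃┌───┬───┬───┬───┐                ┃     
          ┃│ 7 │ 8 │ 9 │ ÷ │                ┃     
          ┃├───┼───┼───┼───┤                ┃     
━━━━━━━━━━┃│ 4 │ 5 │ 6 │ × │                ┃     
 Minesweep┃├───┼───┼───┼───┤                ┃     
━━━━━━━━━━┃│ 1 │ 2 │ 3 │ - │                ┃     
          ┃├───┼───┼───┼───┤                ┃     
──────────┃│ 0 │ . │ = │ + │                ┃     
          ┗━━━━━━━━━━━━━━━━━━━━━━━━━━━━━━━━━┛     
                ┃                    ┃            
                ┃                    ┃            
                ┃                    ┃            
                ┃                    ┃            
                ┃                    ┃            


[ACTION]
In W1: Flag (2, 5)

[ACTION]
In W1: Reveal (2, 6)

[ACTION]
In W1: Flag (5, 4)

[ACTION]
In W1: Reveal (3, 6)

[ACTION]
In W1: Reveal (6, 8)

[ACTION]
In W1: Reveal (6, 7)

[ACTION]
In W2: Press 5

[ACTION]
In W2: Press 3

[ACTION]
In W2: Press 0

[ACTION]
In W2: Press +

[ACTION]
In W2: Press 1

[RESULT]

                                                  
                                                  
                                                  
                                                  
                                                  
          ┏━━━━━━━━━━━━━━━━━━━━━━━━━━━━━━━━━┓     
          ┃ Calculator                      ┃     
          ┠─────────────────────────────────┨     
          ┃                                1┃     
          ┃┌───┬───┬───┬───┐                ┃     
          ┃│ 7 │ 8 │ 9 │ ÷ │                ┃     
          ┃├───┼───┼───┼───┤                ┃     
━━━━━━━━━━┃│ 4 │ 5 │ 6 │ × │                ┃     
 Minesweep┃├───┼───┼───┼───┤                ┃     
━━━━━━━━━━┃│ 1 │ 2 │ 3 │ - │                ┃     
          ┃├───┼───┼───┼───┤                ┃     
──────────┃│ 0 │ . │ = │ + │                ┃     
          ┗━━━━━━━━━━━━━━━━━━━━━━━━━━━━━━━━━┛     
                ┃                    ┃            
                ┃                    ┃            
                ┃                    ┃            
                ┃                    ┃            
                ┃                    ┃            


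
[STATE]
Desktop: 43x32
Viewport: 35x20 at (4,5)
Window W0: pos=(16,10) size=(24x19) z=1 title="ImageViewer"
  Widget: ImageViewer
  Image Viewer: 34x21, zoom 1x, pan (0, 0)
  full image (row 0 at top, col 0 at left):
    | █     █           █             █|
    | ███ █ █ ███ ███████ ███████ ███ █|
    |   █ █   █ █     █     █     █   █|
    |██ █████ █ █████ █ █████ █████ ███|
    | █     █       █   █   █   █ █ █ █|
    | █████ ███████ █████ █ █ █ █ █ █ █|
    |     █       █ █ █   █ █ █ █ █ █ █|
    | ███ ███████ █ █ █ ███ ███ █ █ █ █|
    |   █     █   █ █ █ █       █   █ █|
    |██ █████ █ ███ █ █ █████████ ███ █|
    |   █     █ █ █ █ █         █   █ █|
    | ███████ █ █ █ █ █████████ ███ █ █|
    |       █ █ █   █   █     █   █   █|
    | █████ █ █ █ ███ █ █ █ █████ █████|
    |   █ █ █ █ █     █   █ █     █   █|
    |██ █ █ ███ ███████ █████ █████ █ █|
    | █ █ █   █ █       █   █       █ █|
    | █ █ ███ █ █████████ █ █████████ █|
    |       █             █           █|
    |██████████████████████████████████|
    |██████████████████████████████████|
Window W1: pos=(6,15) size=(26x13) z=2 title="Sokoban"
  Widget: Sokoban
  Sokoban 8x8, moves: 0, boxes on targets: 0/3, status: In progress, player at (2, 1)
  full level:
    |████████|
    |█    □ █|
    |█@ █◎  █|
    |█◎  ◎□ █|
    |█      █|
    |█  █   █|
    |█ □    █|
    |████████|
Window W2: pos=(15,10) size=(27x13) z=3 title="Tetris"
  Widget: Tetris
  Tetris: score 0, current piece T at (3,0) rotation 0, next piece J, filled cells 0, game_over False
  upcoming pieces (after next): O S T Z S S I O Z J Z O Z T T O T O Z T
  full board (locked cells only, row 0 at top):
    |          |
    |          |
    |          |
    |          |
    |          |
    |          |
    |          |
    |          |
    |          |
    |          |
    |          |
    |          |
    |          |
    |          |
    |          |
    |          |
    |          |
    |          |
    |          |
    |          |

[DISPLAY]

                                   
                                   
                                   
                                   
                                   
           ┏━━━━━━━━━━━━━━━━━━━━━━━
           ┃ Tetris                
           ┠───────────────────────
           ┃          │Next:       
           ┃          │█           
  ┏━━━━━━━━┃          │███         
  ┃ Sokoban┃          │            
  ┠────────┃          │            
  ┃████████┃          │            
  ┃█    □ █┃          │Score:      
  ┃█@ █◎  █┃          │0           
  ┃█◎  ◎□ █┃          │            
  ┃█      █┗━━━━━━━━━━━━━━━━━━━━━━━
  ┃█  █   █                ┃█ █    
  ┃█ □    █                ┃█ █████


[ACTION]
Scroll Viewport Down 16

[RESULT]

           ┠───────────────────────
           ┃          │Next:       
           ┃          │█           
  ┏━━━━━━━━┃          │███         
  ┃ Sokoban┃          │            
  ┠────────┃          │            
  ┃████████┃          │            
  ┃█    □ █┃          │Score:      
  ┃█@ █◎  █┃          │0           
  ┃█◎  ◎□ █┃          │            
  ┃█      █┗━━━━━━━━━━━━━━━━━━━━━━━
  ┃█  █   █                ┃█ █    
  ┃█ □    █                ┃█ █████
  ┃████████                ┃█   █  
  ┃Moves: 0  0/3           ┃█ █ █ █
  ┗━━━━━━━━━━━━━━━━━━━━━━━━┛  █   █
            ┗━━━━━━━━━━━━━━━━━━━━━━
                                   
                                   
                                   


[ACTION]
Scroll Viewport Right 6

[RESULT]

       ┠─────────────────────────┨ 
       ┃          │Next:         ┃ 
       ┃          │█             ┃ 
━━━━━━━┃          │███           ┃ 
Sokoban┃          │              ┃ 
───────┃          │              ┃ 
███████┃          │              ┃ 
    □ █┃          │Score:        ┃ 
@ █◎  █┃          │0             ┃ 
◎  ◎□ █┃          │              ┃ 
      █┗━━━━━━━━━━━━━━━━━━━━━━━━━┛ 
  █   █                ┃█ █    ┃   
 □    █                ┃█ █████┃   
███████                ┃█   █  ┃   
oves: 0  0/3           ┃█ █ █ █┃   
━━━━━━━━━━━━━━━━━━━━━━━┛  █   █┃   
        ┗━━━━━━━━━━━━━━━━━━━━━━┛   
                                   
                                   
                                   


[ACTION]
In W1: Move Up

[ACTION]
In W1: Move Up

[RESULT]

       ┠─────────────────────────┨ 
       ┃          │Next:         ┃ 
       ┃          │█             ┃ 
━━━━━━━┃          │███           ┃ 
Sokoban┃          │              ┃ 
───────┃          │              ┃ 
███████┃          │              ┃ 
@   □ █┃          │Score:        ┃ 
  █◎  █┃          │0             ┃ 
◎  ◎□ █┃          │              ┃ 
      █┗━━━━━━━━━━━━━━━━━━━━━━━━━┛ 
  █   █                ┃█ █    ┃   
 □    █                ┃█ █████┃   
███████                ┃█   █  ┃   
oves: 1  0/3           ┃█ █ █ █┃   
━━━━━━━━━━━━━━━━━━━━━━━┛  █   █┃   
        ┗━━━━━━━━━━━━━━━━━━━━━━┛   
                                   
                                   
                                   


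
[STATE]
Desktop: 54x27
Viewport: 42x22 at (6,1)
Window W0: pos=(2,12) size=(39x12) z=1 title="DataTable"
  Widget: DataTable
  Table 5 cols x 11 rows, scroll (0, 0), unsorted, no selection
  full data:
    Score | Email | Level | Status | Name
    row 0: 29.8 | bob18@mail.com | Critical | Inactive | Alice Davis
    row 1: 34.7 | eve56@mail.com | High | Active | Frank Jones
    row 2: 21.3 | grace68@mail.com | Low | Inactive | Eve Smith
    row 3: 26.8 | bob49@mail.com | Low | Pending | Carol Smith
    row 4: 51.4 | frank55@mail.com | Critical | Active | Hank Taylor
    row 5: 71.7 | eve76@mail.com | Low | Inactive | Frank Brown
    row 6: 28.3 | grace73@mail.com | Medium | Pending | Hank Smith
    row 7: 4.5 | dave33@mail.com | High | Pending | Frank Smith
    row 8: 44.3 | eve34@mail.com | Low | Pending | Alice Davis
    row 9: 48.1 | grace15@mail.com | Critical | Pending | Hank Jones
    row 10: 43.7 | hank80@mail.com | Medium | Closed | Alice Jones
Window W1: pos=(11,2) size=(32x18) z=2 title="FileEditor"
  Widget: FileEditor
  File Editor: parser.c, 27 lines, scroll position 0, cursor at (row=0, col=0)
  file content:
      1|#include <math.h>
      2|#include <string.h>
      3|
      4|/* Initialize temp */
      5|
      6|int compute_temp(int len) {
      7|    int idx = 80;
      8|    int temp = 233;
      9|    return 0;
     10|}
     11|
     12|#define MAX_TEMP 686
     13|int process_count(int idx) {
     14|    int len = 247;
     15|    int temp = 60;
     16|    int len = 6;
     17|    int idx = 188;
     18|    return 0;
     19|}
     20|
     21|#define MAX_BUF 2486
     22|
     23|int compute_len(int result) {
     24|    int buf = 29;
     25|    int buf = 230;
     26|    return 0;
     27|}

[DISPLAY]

                                          
     ┏━━━━━━━━━━━━━━━━━━━━━━━━━━━━━━┓     
     ┃ FileEditor                   ┃     
     ┠──────────────────────────────┨     
     ┃█include <math.h>            ▲┃     
     ┃#include <string.h>          █┃     
     ┃                             ░┃     
     ┃/* Initialize temp */        ░┃     
     ┃                             ░┃     
     ┃int compute_temp(int len) {  ░┃     
     ┃    int idx = 80;            ░┃     
━━━━━┃    int temp = 233;          ░┃     
taTab┃    return 0;                ░┃     
─────┃}                            ░┃     
re│Em┃                             ░┃     
──┼──┃#define MAX_TEMP 686         ░┃     
8 │bo┃int process_count(int idx) { ░┃     
7 │ev┃    int len = 247;           ▼┃     
3 │gr┗━━━━━━━━━━━━━━━━━━━━━━━━━━━━━━┛     
8 │bob49@mail.com  │Low     │Pendi┃       
4 │frank55@mail.com│Critical│Activ┃       
7 │eve76@mail.com  │Low     │Inact┃       


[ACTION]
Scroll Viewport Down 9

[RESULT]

     ┃█include <math.h>            ▲┃     
     ┃#include <string.h>          █┃     
     ┃                             ░┃     
     ┃/* Initialize temp */        ░┃     
     ┃                             ░┃     
     ┃int compute_temp(int len) {  ░┃     
     ┃    int idx = 80;            ░┃     
━━━━━┃    int temp = 233;          ░┃     
taTab┃    return 0;                ░┃     
─────┃}                            ░┃     
re│Em┃                             ░┃     
──┼──┃#define MAX_TEMP 686         ░┃     
8 │bo┃int process_count(int idx) { ░┃     
7 │ev┃    int len = 247;           ▼┃     
3 │gr┗━━━━━━━━━━━━━━━━━━━━━━━━━━━━━━┛     
8 │bob49@mail.com  │Low     │Pendi┃       
4 │frank55@mail.com│Critical│Activ┃       
7 │eve76@mail.com  │Low     │Inact┃       
━━━━━━━━━━━━━━━━━━━━━━━━━━━━━━━━━━┛       
                                          
                                          
                                          


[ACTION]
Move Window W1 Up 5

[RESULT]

     ┃                             ░┃     
     ┃/* Initialize temp */        ░┃     
     ┃                             ░┃     
     ┃int compute_temp(int len) {  ░┃     
     ┃    int idx = 80;            ░┃     
     ┃    int temp = 233;          ░┃     
     ┃    return 0;                ░┃     
━━━━━┃}                            ░┃     
taTab┃                             ░┃     
─────┃#define MAX_TEMP 686         ░┃     
re│Em┃int process_count(int idx) { ░┃     
──┼──┃    int len = 247;           ▼┃     
8 │bo┗━━━━━━━━━━━━━━━━━━━━━━━━━━━━━━┛     
7 │eve56@mail.com  │High    │Activ┃       
3 │grace68@mail.com│Low     │Inact┃       
8 │bob49@mail.com  │Low     │Pendi┃       
4 │frank55@mail.com│Critical│Activ┃       
7 │eve76@mail.com  │Low     │Inact┃       
━━━━━━━━━━━━━━━━━━━━━━━━━━━━━━━━━━┛       
                                          
                                          
                                          


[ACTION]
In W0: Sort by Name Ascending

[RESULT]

     ┃                             ░┃     
     ┃/* Initialize temp */        ░┃     
     ┃                             ░┃     
     ┃int compute_temp(int len) {  ░┃     
     ┃    int idx = 80;            ░┃     
     ┃    int temp = 233;          ░┃     
     ┃    return 0;                ░┃     
━━━━━┃}                            ░┃     
taTab┃                             ░┃     
─────┃#define MAX_TEMP 686         ░┃     
re│Em┃int process_count(int idx) { ░┃     
──┼──┃    int len = 247;           ▼┃     
8 │bo┗━━━━━━━━━━━━━━━━━━━━━━━━━━━━━━┛     
3 │eve34@mail.com  │Low     │Pendi┃       
7 │hank80@mail.com │Medium  │Close┃       
8 │bob49@mail.com  │Low     │Pendi┃       
3 │grace68@mail.com│Low     │Inact┃       
7 │eve76@mail.com  │Low     │Inact┃       
━━━━━━━━━━━━━━━━━━━━━━━━━━━━━━━━━━┛       
                                          
                                          
                                          


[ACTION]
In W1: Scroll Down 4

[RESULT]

     ┃    int idx = 80;            ░┃     
     ┃    int temp = 233;          ░┃     
     ┃    return 0;                █┃     
     ┃}                            ░┃     
     ┃                             ░┃     
     ┃#define MAX_TEMP 686         ░┃     
     ┃int process_count(int idx) { ░┃     
━━━━━┃    int len = 247;           ░┃     
taTab┃    int temp = 60;           ░┃     
─────┃    int len = 6;             ░┃     
re│Em┃    int idx = 188;           ░┃     
──┼──┃    return 0;                ▼┃     
8 │bo┗━━━━━━━━━━━━━━━━━━━━━━━━━━━━━━┛     
3 │eve34@mail.com  │Low     │Pendi┃       
7 │hank80@mail.com │Medium  │Close┃       
8 │bob49@mail.com  │Low     │Pendi┃       
3 │grace68@mail.com│Low     │Inact┃       
7 │eve76@mail.com  │Low     │Inact┃       
━━━━━━━━━━━━━━━━━━━━━━━━━━━━━━━━━━┛       
                                          
                                          
                                          


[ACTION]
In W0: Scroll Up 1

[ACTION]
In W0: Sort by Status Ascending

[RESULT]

     ┃    int idx = 80;            ░┃     
     ┃    int temp = 233;          ░┃     
     ┃    return 0;                █┃     
     ┃}                            ░┃     
     ┃                             ░┃     
     ┃#define MAX_TEMP 686         ░┃     
     ┃int process_count(int idx) { ░┃     
━━━━━┃    int len = 247;           ░┃     
taTab┃    int temp = 60;           ░┃     
─────┃    int len = 6;             ░┃     
re│Em┃    int idx = 188;           ░┃     
──┼──┃    return 0;                ▼┃     
7 │ev┗━━━━━━━━━━━━━━━━━━━━━━━━━━━━━━┛     
4 │frank55@mail.com│Critical│Activ┃       
7 │hank80@mail.com │Medium  │Close┃       
8 │bob18@mail.com  │Critical│Inact┃       
3 │grace68@mail.com│Low     │Inact┃       
7 │eve76@mail.com  │Low     │Inact┃       
━━━━━━━━━━━━━━━━━━━━━━━━━━━━━━━━━━┛       
                                          
                                          
                                          


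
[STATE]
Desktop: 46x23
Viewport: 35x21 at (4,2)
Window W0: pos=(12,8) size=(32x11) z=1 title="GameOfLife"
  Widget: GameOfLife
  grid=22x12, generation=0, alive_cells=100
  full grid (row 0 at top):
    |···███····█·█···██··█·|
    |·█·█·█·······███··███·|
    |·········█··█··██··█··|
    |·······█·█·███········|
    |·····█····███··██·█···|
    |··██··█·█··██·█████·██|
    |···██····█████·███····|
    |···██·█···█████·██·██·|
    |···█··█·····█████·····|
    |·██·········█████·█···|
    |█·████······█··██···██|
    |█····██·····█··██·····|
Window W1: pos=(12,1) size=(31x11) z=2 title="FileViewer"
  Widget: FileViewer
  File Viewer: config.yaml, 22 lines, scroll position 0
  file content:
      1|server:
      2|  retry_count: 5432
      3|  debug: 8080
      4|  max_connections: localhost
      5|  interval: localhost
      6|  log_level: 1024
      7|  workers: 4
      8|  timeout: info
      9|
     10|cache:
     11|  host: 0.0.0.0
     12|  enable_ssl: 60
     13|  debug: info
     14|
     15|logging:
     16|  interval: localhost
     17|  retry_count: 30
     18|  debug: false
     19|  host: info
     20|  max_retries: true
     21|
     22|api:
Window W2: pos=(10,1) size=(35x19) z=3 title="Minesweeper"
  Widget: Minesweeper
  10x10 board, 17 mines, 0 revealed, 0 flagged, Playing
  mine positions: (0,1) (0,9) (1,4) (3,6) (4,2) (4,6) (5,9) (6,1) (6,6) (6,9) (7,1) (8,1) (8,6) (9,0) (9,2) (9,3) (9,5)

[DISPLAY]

      ┃ Minesweeper                
      ┠────────────────────────────
      ┃■■■■■■■■■■                  
      ┃■■■■■■■■■■                  
      ┃■■■■■■■■■■                  
      ┃■■■■■■■■■■                  
      ┃■■■■■■■■■■                  
      ┃■■■■■■■■■■                  
      ┃■■■■■■■■■■                  
      ┃■■■■■■■■■■                  
      ┃■■■■■■■■■■                  
      ┃■■■■■■■■■■                  
      ┃                            
      ┃                            
      ┃                            
      ┃                            
      ┃                            
      ┗━━━━━━━━━━━━━━━━━━━━━━━━━━━━
                                   
                                   
                                   


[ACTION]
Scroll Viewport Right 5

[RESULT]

 ┃ Minesweeper                     
 ┠─────────────────────────────────
 ┃■■■■■■■■■■                       
 ┃■■■■■■■■■■                       
 ┃■■■■■■■■■■                       
 ┃■■■■■■■■■■                       
 ┃■■■■■■■■■■                       
 ┃■■■■■■■■■■                       
 ┃■■■■■■■■■■                       
 ┃■■■■■■■■■■                       
 ┃■■■■■■■■■■                       
 ┃■■■■■■■■■■                       
 ┃                                 
 ┃                                 
 ┃                                 
 ┃                                 
 ┃                                 
 ┗━━━━━━━━━━━━━━━━━━━━━━━━━━━━━━━━━
                                   
                                   
                                   


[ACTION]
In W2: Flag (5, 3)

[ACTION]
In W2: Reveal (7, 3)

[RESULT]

 ┃ Minesweeper                     
 ┠─────────────────────────────────
 ┃■■■■■■■■■■                       
 ┃■■■■■■■■■■                       
 ┃■■■112■■■■                       
 ┃■■■1 2■■■■                       
 ┃■■■1 2■■■■                       
 ┃■■21 2■■■■                       
 ┃■■2  1■■■■                       
 ┃■■3  2■■■■                       
 ┃■■4222■■■■                       
 ┃■■■■■■■■■■                       
 ┃                                 
 ┃                                 
 ┃                                 
 ┃                                 
 ┃                                 
 ┗━━━━━━━━━━━━━━━━━━━━━━━━━━━━━━━━━
                                   
                                   
                                   


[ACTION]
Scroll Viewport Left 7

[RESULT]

        ┃ Minesweeper              
        ┠──────────────────────────
        ┃■■■■■■■■■■                
        ┃■■■■■■■■■■                
        ┃■■■112■■■■                
        ┃■■■1 2■■■■                
        ┃■■■1 2■■■■                
        ┃■■21 2■■■■                
        ┃■■2  1■■■■                
        ┃■■3  2■■■■                
        ┃■■4222■■■■                
        ┃■■■■■■■■■■                
        ┃                          
        ┃                          
        ┃                          
        ┃                          
        ┃                          
        ┗━━━━━━━━━━━━━━━━━━━━━━━━━━
                                   
                                   
                                   


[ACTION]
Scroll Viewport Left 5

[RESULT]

          ┃ Minesweeper            
          ┠────────────────────────
          ┃■■■■■■■■■■              
          ┃■■■■■■■■■■              
          ┃■■■112■■■■              
          ┃■■■1 2■■■■              
          ┃■■■1 2■■■■              
          ┃■■21 2■■■■              
          ┃■■2  1■■■■              
          ┃■■3  2■■■■              
          ┃■■4222■■■■              
          ┃■■■■■■■■■■              
          ┃                        
          ┃                        
          ┃                        
          ┃                        
          ┃                        
          ┗━━━━━━━━━━━━━━━━━━━━━━━━
                                   
                                   
                                   
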